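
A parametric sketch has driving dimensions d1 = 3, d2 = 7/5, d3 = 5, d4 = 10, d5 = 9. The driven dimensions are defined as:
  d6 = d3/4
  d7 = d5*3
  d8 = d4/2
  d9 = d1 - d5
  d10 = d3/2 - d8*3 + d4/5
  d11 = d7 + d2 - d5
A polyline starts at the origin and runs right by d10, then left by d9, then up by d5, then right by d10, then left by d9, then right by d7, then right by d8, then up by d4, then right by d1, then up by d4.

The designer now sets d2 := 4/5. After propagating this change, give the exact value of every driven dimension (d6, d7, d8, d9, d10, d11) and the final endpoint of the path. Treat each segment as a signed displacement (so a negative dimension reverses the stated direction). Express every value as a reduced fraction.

Apply edit: d2 := 4/5
  d6 = d3/4 = 5/4
  d7 = d5*3 = 27
  d8 = d4/2 = 5
  d9 = d1 - d5 = -6
  d10 = d3/2 - d8*3 + d4/5 = -21/2
  d11 = d7 + d2 - d5 = 94/5
Walk from origin (0, 0):
  seg 1: right by d10 = -21/2 → (-21/2, 0)
  seg 2: left by d9 = -6 → (-9/2, 0)
  seg 3: up by d5 = 9 → (-9/2, 9)
  seg 4: right by d10 = -21/2 → (-15, 9)
  seg 5: left by d9 = -6 → (-9, 9)
  seg 6: right by d7 = 27 → (18, 9)
  seg 7: right by d8 = 5 → (23, 9)
  seg 8: up by d4 = 10 → (23, 19)
  seg 9: right by d1 = 3 → (26, 19)
  seg 10: up by d4 = 10 → (26, 29)

d6 = 5/4
d7 = 27
d8 = 5
d9 = -6
d10 = -21/2
d11 = 94/5
endpoint = (26, 29)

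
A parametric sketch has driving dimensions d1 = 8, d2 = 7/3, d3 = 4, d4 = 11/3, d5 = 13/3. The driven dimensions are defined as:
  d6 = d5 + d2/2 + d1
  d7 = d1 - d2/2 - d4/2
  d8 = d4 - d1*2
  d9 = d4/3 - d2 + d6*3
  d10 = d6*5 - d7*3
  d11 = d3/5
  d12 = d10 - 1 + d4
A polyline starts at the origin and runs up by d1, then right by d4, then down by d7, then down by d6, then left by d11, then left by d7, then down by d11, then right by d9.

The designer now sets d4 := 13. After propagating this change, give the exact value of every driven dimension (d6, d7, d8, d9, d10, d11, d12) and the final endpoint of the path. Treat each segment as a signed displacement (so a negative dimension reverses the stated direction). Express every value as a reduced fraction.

d6 = 27/2
d7 = 1/3
d8 = -3
d9 = 85/2
d10 = 133/2
d11 = 4/5
d12 = 157/2
endpoint = (1631/30, -199/30)

Apply edit: d4 := 13
  d6 = d5 + d2/2 + d1 = 27/2
  d7 = d1 - d2/2 - d4/2 = 1/3
  d8 = d4 - d1*2 = -3
  d9 = d4/3 - d2 + d6*3 = 85/2
  d10 = d6*5 - d7*3 = 133/2
  d11 = d3/5 = 4/5
  d12 = d10 - 1 + d4 = 157/2
Walk from origin (0, 0):
  seg 1: up by d1 = 8 → (0, 8)
  seg 2: right by d4 = 13 → (13, 8)
  seg 3: down by d7 = 1/3 → (13, 23/3)
  seg 4: down by d6 = 27/2 → (13, -35/6)
  seg 5: left by d11 = 4/5 → (61/5, -35/6)
  seg 6: left by d7 = 1/3 → (178/15, -35/6)
  seg 7: down by d11 = 4/5 → (178/15, -199/30)
  seg 8: right by d9 = 85/2 → (1631/30, -199/30)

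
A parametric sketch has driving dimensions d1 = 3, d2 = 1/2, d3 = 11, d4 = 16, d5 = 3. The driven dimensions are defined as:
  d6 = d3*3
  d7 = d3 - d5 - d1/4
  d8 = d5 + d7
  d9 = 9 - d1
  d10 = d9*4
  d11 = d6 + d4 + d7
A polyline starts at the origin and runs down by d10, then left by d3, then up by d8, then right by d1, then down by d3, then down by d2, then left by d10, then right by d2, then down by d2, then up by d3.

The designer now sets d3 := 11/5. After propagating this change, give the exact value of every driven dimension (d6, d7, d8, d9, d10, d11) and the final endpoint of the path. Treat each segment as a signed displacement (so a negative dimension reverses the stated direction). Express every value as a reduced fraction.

Apply edit: d3 := 11/5
  d6 = d3*3 = 33/5
  d7 = d3 - d5 - d1/4 = -31/20
  d8 = d5 + d7 = 29/20
  d9 = 9 - d1 = 6
  d10 = d9*4 = 24
  d11 = d6 + d4 + d7 = 421/20
Walk from origin (0, 0):
  seg 1: down by d10 = 24 → (0, -24)
  seg 2: left by d3 = 11/5 → (-11/5, -24)
  seg 3: up by d8 = 29/20 → (-11/5, -451/20)
  seg 4: right by d1 = 3 → (4/5, -451/20)
  seg 5: down by d3 = 11/5 → (4/5, -99/4)
  seg 6: down by d2 = 1/2 → (4/5, -101/4)
  seg 7: left by d10 = 24 → (-116/5, -101/4)
  seg 8: right by d2 = 1/2 → (-227/10, -101/4)
  seg 9: down by d2 = 1/2 → (-227/10, -103/4)
  seg 10: up by d3 = 11/5 → (-227/10, -471/20)

d6 = 33/5
d7 = -31/20
d8 = 29/20
d9 = 6
d10 = 24
d11 = 421/20
endpoint = (-227/10, -471/20)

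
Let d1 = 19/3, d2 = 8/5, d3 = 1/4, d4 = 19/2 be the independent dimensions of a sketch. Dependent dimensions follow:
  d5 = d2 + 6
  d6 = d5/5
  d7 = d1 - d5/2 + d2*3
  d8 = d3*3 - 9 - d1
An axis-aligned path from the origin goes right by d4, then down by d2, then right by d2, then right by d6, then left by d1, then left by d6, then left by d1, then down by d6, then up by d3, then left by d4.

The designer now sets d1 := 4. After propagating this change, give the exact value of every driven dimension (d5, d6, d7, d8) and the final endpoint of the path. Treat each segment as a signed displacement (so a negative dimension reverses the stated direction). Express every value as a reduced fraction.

d5 = 38/5
d6 = 38/25
d7 = 5
d8 = -49/4
endpoint = (-32/5, -287/100)

Apply edit: d1 := 4
  d5 = d2 + 6 = 38/5
  d6 = d5/5 = 38/25
  d7 = d1 - d5/2 + d2*3 = 5
  d8 = d3*3 - 9 - d1 = -49/4
Walk from origin (0, 0):
  seg 1: right by d4 = 19/2 → (19/2, 0)
  seg 2: down by d2 = 8/5 → (19/2, -8/5)
  seg 3: right by d2 = 8/5 → (111/10, -8/5)
  seg 4: right by d6 = 38/25 → (631/50, -8/5)
  seg 5: left by d1 = 4 → (431/50, -8/5)
  seg 6: left by d6 = 38/25 → (71/10, -8/5)
  seg 7: left by d1 = 4 → (31/10, -8/5)
  seg 8: down by d6 = 38/25 → (31/10, -78/25)
  seg 9: up by d3 = 1/4 → (31/10, -287/100)
  seg 10: left by d4 = 19/2 → (-32/5, -287/100)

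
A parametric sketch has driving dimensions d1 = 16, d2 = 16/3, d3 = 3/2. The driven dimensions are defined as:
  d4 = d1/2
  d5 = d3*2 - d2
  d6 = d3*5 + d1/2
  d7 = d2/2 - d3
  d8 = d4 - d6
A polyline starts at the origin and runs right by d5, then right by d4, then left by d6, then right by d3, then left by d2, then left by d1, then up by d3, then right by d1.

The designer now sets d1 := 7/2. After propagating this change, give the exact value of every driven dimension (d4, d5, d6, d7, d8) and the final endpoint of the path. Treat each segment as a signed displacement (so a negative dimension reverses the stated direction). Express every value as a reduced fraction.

d4 = 7/4
d5 = -7/3
d6 = 37/4
d7 = 7/6
d8 = -15/2
endpoint = (-41/3, 3/2)

Apply edit: d1 := 7/2
  d4 = d1/2 = 7/4
  d5 = d3*2 - d2 = -7/3
  d6 = d3*5 + d1/2 = 37/4
  d7 = d2/2 - d3 = 7/6
  d8 = d4 - d6 = -15/2
Walk from origin (0, 0):
  seg 1: right by d5 = -7/3 → (-7/3, 0)
  seg 2: right by d4 = 7/4 → (-7/12, 0)
  seg 3: left by d6 = 37/4 → (-59/6, 0)
  seg 4: right by d3 = 3/2 → (-25/3, 0)
  seg 5: left by d2 = 16/3 → (-41/3, 0)
  seg 6: left by d1 = 7/2 → (-103/6, 0)
  seg 7: up by d3 = 3/2 → (-103/6, 3/2)
  seg 8: right by d1 = 7/2 → (-41/3, 3/2)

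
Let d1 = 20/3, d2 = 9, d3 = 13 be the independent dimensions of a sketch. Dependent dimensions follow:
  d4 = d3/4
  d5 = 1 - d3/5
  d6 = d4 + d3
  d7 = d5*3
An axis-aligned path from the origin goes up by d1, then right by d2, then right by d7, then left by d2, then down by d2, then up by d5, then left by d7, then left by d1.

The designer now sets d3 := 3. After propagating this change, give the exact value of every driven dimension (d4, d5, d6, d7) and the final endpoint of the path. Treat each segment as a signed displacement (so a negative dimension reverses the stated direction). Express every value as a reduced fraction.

Apply edit: d3 := 3
  d4 = d3/4 = 3/4
  d5 = 1 - d3/5 = 2/5
  d6 = d4 + d3 = 15/4
  d7 = d5*3 = 6/5
Walk from origin (0, 0):
  seg 1: up by d1 = 20/3 → (0, 20/3)
  seg 2: right by d2 = 9 → (9, 20/3)
  seg 3: right by d7 = 6/5 → (51/5, 20/3)
  seg 4: left by d2 = 9 → (6/5, 20/3)
  seg 5: down by d2 = 9 → (6/5, -7/3)
  seg 6: up by d5 = 2/5 → (6/5, -29/15)
  seg 7: left by d7 = 6/5 → (0, -29/15)
  seg 8: left by d1 = 20/3 → (-20/3, -29/15)

d4 = 3/4
d5 = 2/5
d6 = 15/4
d7 = 6/5
endpoint = (-20/3, -29/15)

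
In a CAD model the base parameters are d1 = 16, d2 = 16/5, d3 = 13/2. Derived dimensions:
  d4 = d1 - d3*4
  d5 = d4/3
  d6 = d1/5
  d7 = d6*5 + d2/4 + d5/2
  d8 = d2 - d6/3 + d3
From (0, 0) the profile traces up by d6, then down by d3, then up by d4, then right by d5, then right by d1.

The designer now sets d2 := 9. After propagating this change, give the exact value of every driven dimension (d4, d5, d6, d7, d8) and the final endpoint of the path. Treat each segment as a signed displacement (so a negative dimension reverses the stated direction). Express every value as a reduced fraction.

d4 = -10
d5 = -10/3
d6 = 16/5
d7 = 199/12
d8 = 433/30
endpoint = (38/3, -133/10)

Apply edit: d2 := 9
  d4 = d1 - d3*4 = -10
  d5 = d4/3 = -10/3
  d6 = d1/5 = 16/5
  d7 = d6*5 + d2/4 + d5/2 = 199/12
  d8 = d2 - d6/3 + d3 = 433/30
Walk from origin (0, 0):
  seg 1: up by d6 = 16/5 → (0, 16/5)
  seg 2: down by d3 = 13/2 → (0, -33/10)
  seg 3: up by d4 = -10 → (0, -133/10)
  seg 4: right by d5 = -10/3 → (-10/3, -133/10)
  seg 5: right by d1 = 16 → (38/3, -133/10)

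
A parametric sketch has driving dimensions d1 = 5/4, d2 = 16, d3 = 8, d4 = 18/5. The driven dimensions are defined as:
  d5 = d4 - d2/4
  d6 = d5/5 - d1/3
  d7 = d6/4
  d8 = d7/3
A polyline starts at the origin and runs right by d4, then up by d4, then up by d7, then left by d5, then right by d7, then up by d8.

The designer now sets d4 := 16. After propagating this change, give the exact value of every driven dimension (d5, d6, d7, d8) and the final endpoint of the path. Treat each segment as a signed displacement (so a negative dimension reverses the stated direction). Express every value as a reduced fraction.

Apply edit: d4 := 16
  d5 = d4 - d2/4 = 12
  d6 = d5/5 - d1/3 = 119/60
  d7 = d6/4 = 119/240
  d8 = d7/3 = 119/720
Walk from origin (0, 0):
  seg 1: right by d4 = 16 → (16, 0)
  seg 2: up by d4 = 16 → (16, 16)
  seg 3: up by d7 = 119/240 → (16, 3959/240)
  seg 4: left by d5 = 12 → (4, 3959/240)
  seg 5: right by d7 = 119/240 → (1079/240, 3959/240)
  seg 6: up by d8 = 119/720 → (1079/240, 2999/180)

d5 = 12
d6 = 119/60
d7 = 119/240
d8 = 119/720
endpoint = (1079/240, 2999/180)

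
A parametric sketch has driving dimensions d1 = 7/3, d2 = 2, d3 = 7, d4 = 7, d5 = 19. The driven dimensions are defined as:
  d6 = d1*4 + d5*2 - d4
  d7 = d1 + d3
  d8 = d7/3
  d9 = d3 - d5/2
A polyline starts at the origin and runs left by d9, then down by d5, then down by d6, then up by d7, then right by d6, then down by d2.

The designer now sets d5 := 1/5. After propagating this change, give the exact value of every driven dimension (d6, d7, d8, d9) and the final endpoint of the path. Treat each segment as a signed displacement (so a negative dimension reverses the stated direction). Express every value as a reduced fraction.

Apply edit: d5 := 1/5
  d6 = d1*4 + d5*2 - d4 = 41/15
  d7 = d1 + d3 = 28/3
  d8 = d7/3 = 28/9
  d9 = d3 - d5/2 = 69/10
Walk from origin (0, 0):
  seg 1: left by d9 = 69/10 → (-69/10, 0)
  seg 2: down by d5 = 1/5 → (-69/10, -1/5)
  seg 3: down by d6 = 41/15 → (-69/10, -44/15)
  seg 4: up by d7 = 28/3 → (-69/10, 32/5)
  seg 5: right by d6 = 41/15 → (-25/6, 32/5)
  seg 6: down by d2 = 2 → (-25/6, 22/5)

d6 = 41/15
d7 = 28/3
d8 = 28/9
d9 = 69/10
endpoint = (-25/6, 22/5)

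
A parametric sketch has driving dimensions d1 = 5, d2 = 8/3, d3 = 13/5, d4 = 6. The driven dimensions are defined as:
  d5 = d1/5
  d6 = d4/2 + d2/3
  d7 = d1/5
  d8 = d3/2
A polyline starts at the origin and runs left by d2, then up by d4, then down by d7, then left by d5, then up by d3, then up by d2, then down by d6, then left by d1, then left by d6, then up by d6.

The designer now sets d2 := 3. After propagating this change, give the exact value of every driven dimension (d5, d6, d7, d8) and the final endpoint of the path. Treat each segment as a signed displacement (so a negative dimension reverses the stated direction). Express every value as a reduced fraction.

Apply edit: d2 := 3
  d5 = d1/5 = 1
  d6 = d4/2 + d2/3 = 4
  d7 = d1/5 = 1
  d8 = d3/2 = 13/10
Walk from origin (0, 0):
  seg 1: left by d2 = 3 → (-3, 0)
  seg 2: up by d4 = 6 → (-3, 6)
  seg 3: down by d7 = 1 → (-3, 5)
  seg 4: left by d5 = 1 → (-4, 5)
  seg 5: up by d3 = 13/5 → (-4, 38/5)
  seg 6: up by d2 = 3 → (-4, 53/5)
  seg 7: down by d6 = 4 → (-4, 33/5)
  seg 8: left by d1 = 5 → (-9, 33/5)
  seg 9: left by d6 = 4 → (-13, 33/5)
  seg 10: up by d6 = 4 → (-13, 53/5)

d5 = 1
d6 = 4
d7 = 1
d8 = 13/10
endpoint = (-13, 53/5)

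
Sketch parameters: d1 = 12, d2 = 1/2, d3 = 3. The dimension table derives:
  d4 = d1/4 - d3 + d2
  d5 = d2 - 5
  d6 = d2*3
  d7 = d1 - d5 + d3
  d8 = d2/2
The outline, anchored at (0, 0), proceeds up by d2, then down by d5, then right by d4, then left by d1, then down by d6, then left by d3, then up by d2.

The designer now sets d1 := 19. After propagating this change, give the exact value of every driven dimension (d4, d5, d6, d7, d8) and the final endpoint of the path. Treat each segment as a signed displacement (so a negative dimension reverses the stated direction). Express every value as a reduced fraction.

d4 = 9/4
d5 = -9/2
d6 = 3/2
d7 = 53/2
d8 = 1/4
endpoint = (-79/4, 4)

Apply edit: d1 := 19
  d4 = d1/4 - d3 + d2 = 9/4
  d5 = d2 - 5 = -9/2
  d6 = d2*3 = 3/2
  d7 = d1 - d5 + d3 = 53/2
  d8 = d2/2 = 1/4
Walk from origin (0, 0):
  seg 1: up by d2 = 1/2 → (0, 1/2)
  seg 2: down by d5 = -9/2 → (0, 5)
  seg 3: right by d4 = 9/4 → (9/4, 5)
  seg 4: left by d1 = 19 → (-67/4, 5)
  seg 5: down by d6 = 3/2 → (-67/4, 7/2)
  seg 6: left by d3 = 3 → (-79/4, 7/2)
  seg 7: up by d2 = 1/2 → (-79/4, 4)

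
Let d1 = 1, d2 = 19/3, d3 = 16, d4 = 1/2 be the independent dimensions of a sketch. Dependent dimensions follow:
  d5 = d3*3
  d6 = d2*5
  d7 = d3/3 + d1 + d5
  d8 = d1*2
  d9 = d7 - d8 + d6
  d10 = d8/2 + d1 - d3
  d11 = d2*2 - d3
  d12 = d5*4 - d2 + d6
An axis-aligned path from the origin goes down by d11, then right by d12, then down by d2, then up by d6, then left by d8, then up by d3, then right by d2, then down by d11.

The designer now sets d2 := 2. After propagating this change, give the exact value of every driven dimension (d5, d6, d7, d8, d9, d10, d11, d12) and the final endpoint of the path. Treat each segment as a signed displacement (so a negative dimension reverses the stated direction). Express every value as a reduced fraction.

Apply edit: d2 := 2
  d5 = d3*3 = 48
  d6 = d2*5 = 10
  d7 = d3/3 + d1 + d5 = 163/3
  d8 = d1*2 = 2
  d9 = d7 - d8 + d6 = 187/3
  d10 = d8/2 + d1 - d3 = -14
  d11 = d2*2 - d3 = -12
  d12 = d5*4 - d2 + d6 = 200
Walk from origin (0, 0):
  seg 1: down by d11 = -12 → (0, 12)
  seg 2: right by d12 = 200 → (200, 12)
  seg 3: down by d2 = 2 → (200, 10)
  seg 4: up by d6 = 10 → (200, 20)
  seg 5: left by d8 = 2 → (198, 20)
  seg 6: up by d3 = 16 → (198, 36)
  seg 7: right by d2 = 2 → (200, 36)
  seg 8: down by d11 = -12 → (200, 48)

d5 = 48
d6 = 10
d7 = 163/3
d8 = 2
d9 = 187/3
d10 = -14
d11 = -12
d12 = 200
endpoint = (200, 48)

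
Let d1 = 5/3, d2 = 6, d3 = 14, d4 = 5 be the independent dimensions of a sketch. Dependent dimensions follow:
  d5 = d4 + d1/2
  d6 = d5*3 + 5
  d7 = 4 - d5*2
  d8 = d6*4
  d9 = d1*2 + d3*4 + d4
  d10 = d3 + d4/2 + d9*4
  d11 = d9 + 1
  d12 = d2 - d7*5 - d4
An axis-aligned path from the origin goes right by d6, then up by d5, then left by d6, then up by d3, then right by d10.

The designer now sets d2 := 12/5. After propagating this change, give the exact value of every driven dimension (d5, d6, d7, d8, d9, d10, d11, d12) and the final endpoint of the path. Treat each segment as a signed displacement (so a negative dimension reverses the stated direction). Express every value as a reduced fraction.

Apply edit: d2 := 12/5
  d5 = d4 + d1/2 = 35/6
  d6 = d5*3 + 5 = 45/2
  d7 = 4 - d5*2 = -23/3
  d8 = d6*4 = 90
  d9 = d1*2 + d3*4 + d4 = 193/3
  d10 = d3 + d4/2 + d9*4 = 1643/6
  d11 = d9 + 1 = 196/3
  d12 = d2 - d7*5 - d4 = 536/15
Walk from origin (0, 0):
  seg 1: right by d6 = 45/2 → (45/2, 0)
  seg 2: up by d5 = 35/6 → (45/2, 35/6)
  seg 3: left by d6 = 45/2 → (0, 35/6)
  seg 4: up by d3 = 14 → (0, 119/6)
  seg 5: right by d10 = 1643/6 → (1643/6, 119/6)

d5 = 35/6
d6 = 45/2
d7 = -23/3
d8 = 90
d9 = 193/3
d10 = 1643/6
d11 = 196/3
d12 = 536/15
endpoint = (1643/6, 119/6)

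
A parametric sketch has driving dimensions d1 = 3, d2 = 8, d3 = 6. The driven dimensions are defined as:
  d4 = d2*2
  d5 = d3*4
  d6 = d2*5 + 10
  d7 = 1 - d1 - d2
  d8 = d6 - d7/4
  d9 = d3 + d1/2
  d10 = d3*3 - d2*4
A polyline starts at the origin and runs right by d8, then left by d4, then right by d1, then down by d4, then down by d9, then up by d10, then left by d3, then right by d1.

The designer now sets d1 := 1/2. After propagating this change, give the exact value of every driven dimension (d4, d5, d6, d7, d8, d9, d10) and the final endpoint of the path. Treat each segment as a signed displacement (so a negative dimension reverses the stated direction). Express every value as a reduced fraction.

Apply edit: d1 := 1/2
  d4 = d2*2 = 16
  d5 = d3*4 = 24
  d6 = d2*5 + 10 = 50
  d7 = 1 - d1 - d2 = -15/2
  d8 = d6 - d7/4 = 415/8
  d9 = d3 + d1/2 = 25/4
  d10 = d3*3 - d2*4 = -14
Walk from origin (0, 0):
  seg 1: right by d8 = 415/8 → (415/8, 0)
  seg 2: left by d4 = 16 → (287/8, 0)
  seg 3: right by d1 = 1/2 → (291/8, 0)
  seg 4: down by d4 = 16 → (291/8, -16)
  seg 5: down by d9 = 25/4 → (291/8, -89/4)
  seg 6: up by d10 = -14 → (291/8, -145/4)
  seg 7: left by d3 = 6 → (243/8, -145/4)
  seg 8: right by d1 = 1/2 → (247/8, -145/4)

d4 = 16
d5 = 24
d6 = 50
d7 = -15/2
d8 = 415/8
d9 = 25/4
d10 = -14
endpoint = (247/8, -145/4)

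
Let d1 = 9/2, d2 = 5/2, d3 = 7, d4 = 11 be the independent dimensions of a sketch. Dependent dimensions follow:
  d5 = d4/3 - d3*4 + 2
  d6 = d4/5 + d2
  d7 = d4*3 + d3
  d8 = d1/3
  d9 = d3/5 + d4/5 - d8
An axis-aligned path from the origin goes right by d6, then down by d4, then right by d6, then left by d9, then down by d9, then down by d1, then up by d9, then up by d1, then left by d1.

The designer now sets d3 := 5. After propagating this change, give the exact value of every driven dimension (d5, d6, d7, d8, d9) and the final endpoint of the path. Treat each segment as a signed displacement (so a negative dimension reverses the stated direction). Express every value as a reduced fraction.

Apply edit: d3 := 5
  d5 = d4/3 - d3*4 + 2 = -43/3
  d6 = d4/5 + d2 = 47/10
  d7 = d4*3 + d3 = 38
  d8 = d1/3 = 3/2
  d9 = d3/5 + d4/5 - d8 = 17/10
Walk from origin (0, 0):
  seg 1: right by d6 = 47/10 → (47/10, 0)
  seg 2: down by d4 = 11 → (47/10, -11)
  seg 3: right by d6 = 47/10 → (47/5, -11)
  seg 4: left by d9 = 17/10 → (77/10, -11)
  seg 5: down by d9 = 17/10 → (77/10, -127/10)
  seg 6: down by d1 = 9/2 → (77/10, -86/5)
  seg 7: up by d9 = 17/10 → (77/10, -31/2)
  seg 8: up by d1 = 9/2 → (77/10, -11)
  seg 9: left by d1 = 9/2 → (16/5, -11)

d5 = -43/3
d6 = 47/10
d7 = 38
d8 = 3/2
d9 = 17/10
endpoint = (16/5, -11)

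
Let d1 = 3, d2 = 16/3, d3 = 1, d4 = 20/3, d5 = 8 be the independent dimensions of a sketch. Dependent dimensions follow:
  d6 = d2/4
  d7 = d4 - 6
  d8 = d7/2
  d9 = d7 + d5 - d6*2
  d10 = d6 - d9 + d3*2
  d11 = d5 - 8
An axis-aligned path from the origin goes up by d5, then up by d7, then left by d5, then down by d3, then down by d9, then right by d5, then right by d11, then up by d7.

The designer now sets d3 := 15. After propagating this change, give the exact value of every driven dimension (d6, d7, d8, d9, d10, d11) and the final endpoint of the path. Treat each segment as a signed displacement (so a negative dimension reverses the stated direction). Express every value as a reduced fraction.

Apply edit: d3 := 15
  d6 = d2/4 = 4/3
  d7 = d4 - 6 = 2/3
  d8 = d7/2 = 1/3
  d9 = d7 + d5 - d6*2 = 6
  d10 = d6 - d9 + d3*2 = 76/3
  d11 = d5 - 8 = 0
Walk from origin (0, 0):
  seg 1: up by d5 = 8 → (0, 8)
  seg 2: up by d7 = 2/3 → (0, 26/3)
  seg 3: left by d5 = 8 → (-8, 26/3)
  seg 4: down by d3 = 15 → (-8, -19/3)
  seg 5: down by d9 = 6 → (-8, -37/3)
  seg 6: right by d5 = 8 → (0, -37/3)
  seg 7: right by d11 = 0 → (0, -37/3)
  seg 8: up by d7 = 2/3 → (0, -35/3)

d6 = 4/3
d7 = 2/3
d8 = 1/3
d9 = 6
d10 = 76/3
d11 = 0
endpoint = (0, -35/3)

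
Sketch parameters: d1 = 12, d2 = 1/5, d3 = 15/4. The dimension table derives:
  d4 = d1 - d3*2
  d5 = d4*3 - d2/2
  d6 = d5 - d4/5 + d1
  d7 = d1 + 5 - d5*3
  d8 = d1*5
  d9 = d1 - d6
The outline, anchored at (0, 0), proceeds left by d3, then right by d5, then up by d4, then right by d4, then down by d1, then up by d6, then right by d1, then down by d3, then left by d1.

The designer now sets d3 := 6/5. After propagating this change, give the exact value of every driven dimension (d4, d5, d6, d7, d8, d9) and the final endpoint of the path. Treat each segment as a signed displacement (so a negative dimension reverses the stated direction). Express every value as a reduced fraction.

d4 = 48/5
d5 = 287/10
d6 = 1939/50
d7 = -691/10
d8 = 60
d9 = -1339/50
endpoint = (371/10, 1759/50)

Apply edit: d3 := 6/5
  d4 = d1 - d3*2 = 48/5
  d5 = d4*3 - d2/2 = 287/10
  d6 = d5 - d4/5 + d1 = 1939/50
  d7 = d1 + 5 - d5*3 = -691/10
  d8 = d1*5 = 60
  d9 = d1 - d6 = -1339/50
Walk from origin (0, 0):
  seg 1: left by d3 = 6/5 → (-6/5, 0)
  seg 2: right by d5 = 287/10 → (55/2, 0)
  seg 3: up by d4 = 48/5 → (55/2, 48/5)
  seg 4: right by d4 = 48/5 → (371/10, 48/5)
  seg 5: down by d1 = 12 → (371/10, -12/5)
  seg 6: up by d6 = 1939/50 → (371/10, 1819/50)
  seg 7: right by d1 = 12 → (491/10, 1819/50)
  seg 8: down by d3 = 6/5 → (491/10, 1759/50)
  seg 9: left by d1 = 12 → (371/10, 1759/50)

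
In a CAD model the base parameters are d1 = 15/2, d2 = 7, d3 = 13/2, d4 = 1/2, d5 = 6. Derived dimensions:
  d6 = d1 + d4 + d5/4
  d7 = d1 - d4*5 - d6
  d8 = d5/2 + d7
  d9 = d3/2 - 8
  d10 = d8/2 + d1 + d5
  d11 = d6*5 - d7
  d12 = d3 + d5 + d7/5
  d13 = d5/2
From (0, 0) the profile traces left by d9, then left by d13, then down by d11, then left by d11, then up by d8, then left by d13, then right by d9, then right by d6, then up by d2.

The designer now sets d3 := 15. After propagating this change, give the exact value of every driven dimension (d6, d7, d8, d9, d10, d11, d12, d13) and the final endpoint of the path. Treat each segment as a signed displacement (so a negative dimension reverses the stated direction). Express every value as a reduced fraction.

Apply edit: d3 := 15
  d6 = d1 + d4 + d5/4 = 19/2
  d7 = d1 - d4*5 - d6 = -9/2
  d8 = d5/2 + d7 = -3/2
  d9 = d3/2 - 8 = -1/2
  d10 = d8/2 + d1 + d5 = 51/4
  d11 = d6*5 - d7 = 52
  d12 = d3 + d5 + d7/5 = 201/10
  d13 = d5/2 = 3
Walk from origin (0, 0):
  seg 1: left by d9 = -1/2 → (1/2, 0)
  seg 2: left by d13 = 3 → (-5/2, 0)
  seg 3: down by d11 = 52 → (-5/2, -52)
  seg 4: left by d11 = 52 → (-109/2, -52)
  seg 5: up by d8 = -3/2 → (-109/2, -107/2)
  seg 6: left by d13 = 3 → (-115/2, -107/2)
  seg 7: right by d9 = -1/2 → (-58, -107/2)
  seg 8: right by d6 = 19/2 → (-97/2, -107/2)
  seg 9: up by d2 = 7 → (-97/2, -93/2)

d6 = 19/2
d7 = -9/2
d8 = -3/2
d9 = -1/2
d10 = 51/4
d11 = 52
d12 = 201/10
d13 = 3
endpoint = (-97/2, -93/2)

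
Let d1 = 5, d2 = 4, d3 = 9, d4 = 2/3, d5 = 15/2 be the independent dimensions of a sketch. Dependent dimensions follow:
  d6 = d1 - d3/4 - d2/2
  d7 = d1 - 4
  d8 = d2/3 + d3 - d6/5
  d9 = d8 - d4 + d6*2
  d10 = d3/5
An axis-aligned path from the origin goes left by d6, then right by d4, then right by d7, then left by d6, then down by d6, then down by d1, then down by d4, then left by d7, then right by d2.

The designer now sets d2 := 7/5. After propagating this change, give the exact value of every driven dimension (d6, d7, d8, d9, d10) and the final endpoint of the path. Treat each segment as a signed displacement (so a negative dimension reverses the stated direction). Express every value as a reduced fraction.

Apply edit: d2 := 7/5
  d6 = d1 - d3/4 - d2/2 = 41/20
  d7 = d1 - 4 = 1
  d8 = d2/3 + d3 - d6/5 = 2717/300
  d9 = d8 - d4 + d6*2 = 1249/100
  d10 = d3/5 = 9/5
Walk from origin (0, 0):
  seg 1: left by d6 = 41/20 → (-41/20, 0)
  seg 2: right by d4 = 2/3 → (-83/60, 0)
  seg 3: right by d7 = 1 → (-23/60, 0)
  seg 4: left by d6 = 41/20 → (-73/30, 0)
  seg 5: down by d6 = 41/20 → (-73/30, -41/20)
  seg 6: down by d1 = 5 → (-73/30, -141/20)
  seg 7: down by d4 = 2/3 → (-73/30, -463/60)
  seg 8: left by d7 = 1 → (-103/30, -463/60)
  seg 9: right by d2 = 7/5 → (-61/30, -463/60)

d6 = 41/20
d7 = 1
d8 = 2717/300
d9 = 1249/100
d10 = 9/5
endpoint = (-61/30, -463/60)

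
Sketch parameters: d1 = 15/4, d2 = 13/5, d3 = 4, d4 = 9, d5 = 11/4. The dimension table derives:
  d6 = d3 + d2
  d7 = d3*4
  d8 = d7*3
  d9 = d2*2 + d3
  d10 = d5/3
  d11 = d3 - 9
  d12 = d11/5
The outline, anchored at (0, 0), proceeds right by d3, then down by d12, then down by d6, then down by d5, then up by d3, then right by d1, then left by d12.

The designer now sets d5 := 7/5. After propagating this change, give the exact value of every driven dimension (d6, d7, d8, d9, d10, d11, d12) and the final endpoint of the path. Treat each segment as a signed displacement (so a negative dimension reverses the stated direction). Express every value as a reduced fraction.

Apply edit: d5 := 7/5
  d6 = d3 + d2 = 33/5
  d7 = d3*4 = 16
  d8 = d7*3 = 48
  d9 = d2*2 + d3 = 46/5
  d10 = d5/3 = 7/15
  d11 = d3 - 9 = -5
  d12 = d11/5 = -1
Walk from origin (0, 0):
  seg 1: right by d3 = 4 → (4, 0)
  seg 2: down by d12 = -1 → (4, 1)
  seg 3: down by d6 = 33/5 → (4, -28/5)
  seg 4: down by d5 = 7/5 → (4, -7)
  seg 5: up by d3 = 4 → (4, -3)
  seg 6: right by d1 = 15/4 → (31/4, -3)
  seg 7: left by d12 = -1 → (35/4, -3)

d6 = 33/5
d7 = 16
d8 = 48
d9 = 46/5
d10 = 7/15
d11 = -5
d12 = -1
endpoint = (35/4, -3)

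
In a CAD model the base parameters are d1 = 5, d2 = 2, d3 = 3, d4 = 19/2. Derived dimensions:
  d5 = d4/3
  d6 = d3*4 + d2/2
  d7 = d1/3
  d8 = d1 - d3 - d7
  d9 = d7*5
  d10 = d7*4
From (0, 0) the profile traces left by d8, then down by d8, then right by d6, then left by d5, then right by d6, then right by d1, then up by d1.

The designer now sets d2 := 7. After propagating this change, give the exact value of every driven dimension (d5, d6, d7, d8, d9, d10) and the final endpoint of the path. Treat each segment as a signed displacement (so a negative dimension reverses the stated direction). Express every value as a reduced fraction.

Apply edit: d2 := 7
  d5 = d4/3 = 19/6
  d6 = d3*4 + d2/2 = 31/2
  d7 = d1/3 = 5/3
  d8 = d1 - d3 - d7 = 1/3
  d9 = d7*5 = 25/3
  d10 = d7*4 = 20/3
Walk from origin (0, 0):
  seg 1: left by d8 = 1/3 → (-1/3, 0)
  seg 2: down by d8 = 1/3 → (-1/3, -1/3)
  seg 3: right by d6 = 31/2 → (91/6, -1/3)
  seg 4: left by d5 = 19/6 → (12, -1/3)
  seg 5: right by d6 = 31/2 → (55/2, -1/3)
  seg 6: right by d1 = 5 → (65/2, -1/3)
  seg 7: up by d1 = 5 → (65/2, 14/3)

d5 = 19/6
d6 = 31/2
d7 = 5/3
d8 = 1/3
d9 = 25/3
d10 = 20/3
endpoint = (65/2, 14/3)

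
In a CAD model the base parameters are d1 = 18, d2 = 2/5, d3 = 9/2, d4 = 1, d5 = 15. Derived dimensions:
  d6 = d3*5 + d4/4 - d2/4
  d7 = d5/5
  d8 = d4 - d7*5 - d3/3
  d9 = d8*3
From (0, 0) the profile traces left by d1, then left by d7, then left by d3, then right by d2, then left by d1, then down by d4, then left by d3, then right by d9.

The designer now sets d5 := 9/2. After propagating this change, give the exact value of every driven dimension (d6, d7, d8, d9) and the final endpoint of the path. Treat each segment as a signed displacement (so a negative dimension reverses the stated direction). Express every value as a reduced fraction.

d6 = 453/20
d7 = 9/10
d8 = -5
d9 = -15
endpoint = (-121/2, -1)

Apply edit: d5 := 9/2
  d6 = d3*5 + d4/4 - d2/4 = 453/20
  d7 = d5/5 = 9/10
  d8 = d4 - d7*5 - d3/3 = -5
  d9 = d8*3 = -15
Walk from origin (0, 0):
  seg 1: left by d1 = 18 → (-18, 0)
  seg 2: left by d7 = 9/10 → (-189/10, 0)
  seg 3: left by d3 = 9/2 → (-117/5, 0)
  seg 4: right by d2 = 2/5 → (-23, 0)
  seg 5: left by d1 = 18 → (-41, 0)
  seg 6: down by d4 = 1 → (-41, -1)
  seg 7: left by d3 = 9/2 → (-91/2, -1)
  seg 8: right by d9 = -15 → (-121/2, -1)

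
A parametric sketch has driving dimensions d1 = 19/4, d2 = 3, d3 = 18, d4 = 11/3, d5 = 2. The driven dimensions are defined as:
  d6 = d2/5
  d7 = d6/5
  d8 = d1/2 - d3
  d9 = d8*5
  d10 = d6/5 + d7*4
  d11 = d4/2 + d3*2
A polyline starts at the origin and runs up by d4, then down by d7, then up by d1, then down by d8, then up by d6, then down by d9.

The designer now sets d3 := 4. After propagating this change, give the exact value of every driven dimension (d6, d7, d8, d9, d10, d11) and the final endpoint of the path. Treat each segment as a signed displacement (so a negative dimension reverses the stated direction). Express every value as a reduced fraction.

d6 = 3/5
d7 = 3/25
d8 = -13/8
d9 = -65/8
d10 = 3/5
d11 = 59/6
endpoint = (0, 2797/150)

Apply edit: d3 := 4
  d6 = d2/5 = 3/5
  d7 = d6/5 = 3/25
  d8 = d1/2 - d3 = -13/8
  d9 = d8*5 = -65/8
  d10 = d6/5 + d7*4 = 3/5
  d11 = d4/2 + d3*2 = 59/6
Walk from origin (0, 0):
  seg 1: up by d4 = 11/3 → (0, 11/3)
  seg 2: down by d7 = 3/25 → (0, 266/75)
  seg 3: up by d1 = 19/4 → (0, 2489/300)
  seg 4: down by d8 = -13/8 → (0, 5953/600)
  seg 5: up by d6 = 3/5 → (0, 6313/600)
  seg 6: down by d9 = -65/8 → (0, 2797/150)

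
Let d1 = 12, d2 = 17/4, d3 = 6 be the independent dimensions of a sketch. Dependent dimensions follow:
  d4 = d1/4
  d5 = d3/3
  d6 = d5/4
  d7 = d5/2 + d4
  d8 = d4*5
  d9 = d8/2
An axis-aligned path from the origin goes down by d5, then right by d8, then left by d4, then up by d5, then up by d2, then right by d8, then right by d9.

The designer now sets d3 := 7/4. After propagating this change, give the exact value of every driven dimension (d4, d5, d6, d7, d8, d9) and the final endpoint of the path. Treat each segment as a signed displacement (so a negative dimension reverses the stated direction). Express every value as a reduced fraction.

d4 = 3
d5 = 7/12
d6 = 7/48
d7 = 79/24
d8 = 15
d9 = 15/2
endpoint = (69/2, 17/4)

Apply edit: d3 := 7/4
  d4 = d1/4 = 3
  d5 = d3/3 = 7/12
  d6 = d5/4 = 7/48
  d7 = d5/2 + d4 = 79/24
  d8 = d4*5 = 15
  d9 = d8/2 = 15/2
Walk from origin (0, 0):
  seg 1: down by d5 = 7/12 → (0, -7/12)
  seg 2: right by d8 = 15 → (15, -7/12)
  seg 3: left by d4 = 3 → (12, -7/12)
  seg 4: up by d5 = 7/12 → (12, 0)
  seg 5: up by d2 = 17/4 → (12, 17/4)
  seg 6: right by d8 = 15 → (27, 17/4)
  seg 7: right by d9 = 15/2 → (69/2, 17/4)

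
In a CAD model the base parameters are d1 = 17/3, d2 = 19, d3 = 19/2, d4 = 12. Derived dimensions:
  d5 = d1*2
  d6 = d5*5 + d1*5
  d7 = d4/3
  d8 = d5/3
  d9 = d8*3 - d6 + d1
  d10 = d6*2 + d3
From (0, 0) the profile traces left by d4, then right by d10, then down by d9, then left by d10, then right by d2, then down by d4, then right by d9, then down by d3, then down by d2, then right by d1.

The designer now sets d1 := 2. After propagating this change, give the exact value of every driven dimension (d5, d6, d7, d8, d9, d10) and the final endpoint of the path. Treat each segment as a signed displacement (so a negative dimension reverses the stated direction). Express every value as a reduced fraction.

Apply edit: d1 := 2
  d5 = d1*2 = 4
  d6 = d5*5 + d1*5 = 30
  d7 = d4/3 = 4
  d8 = d5/3 = 4/3
  d9 = d8*3 - d6 + d1 = -24
  d10 = d6*2 + d3 = 139/2
Walk from origin (0, 0):
  seg 1: left by d4 = 12 → (-12, 0)
  seg 2: right by d10 = 139/2 → (115/2, 0)
  seg 3: down by d9 = -24 → (115/2, 24)
  seg 4: left by d10 = 139/2 → (-12, 24)
  seg 5: right by d2 = 19 → (7, 24)
  seg 6: down by d4 = 12 → (7, 12)
  seg 7: right by d9 = -24 → (-17, 12)
  seg 8: down by d3 = 19/2 → (-17, 5/2)
  seg 9: down by d2 = 19 → (-17, -33/2)
  seg 10: right by d1 = 2 → (-15, -33/2)

d5 = 4
d6 = 30
d7 = 4
d8 = 4/3
d9 = -24
d10 = 139/2
endpoint = (-15, -33/2)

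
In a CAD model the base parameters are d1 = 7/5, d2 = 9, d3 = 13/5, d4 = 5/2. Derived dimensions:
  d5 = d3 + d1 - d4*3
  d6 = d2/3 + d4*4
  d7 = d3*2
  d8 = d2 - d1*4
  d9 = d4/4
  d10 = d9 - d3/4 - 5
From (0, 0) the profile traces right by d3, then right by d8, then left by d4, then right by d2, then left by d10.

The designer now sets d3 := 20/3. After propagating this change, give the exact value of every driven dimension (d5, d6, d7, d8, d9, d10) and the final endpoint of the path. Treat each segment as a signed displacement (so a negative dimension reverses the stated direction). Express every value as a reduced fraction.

Apply edit: d3 := 20/3
  d5 = d3 + d1 - d4*3 = 17/30
  d6 = d2/3 + d4*4 = 13
  d7 = d3*2 = 40/3
  d8 = d2 - d1*4 = 17/5
  d9 = d4/4 = 5/8
  d10 = d9 - d3/4 - 5 = -145/24
Walk from origin (0, 0):
  seg 1: right by d3 = 20/3 → (20/3, 0)
  seg 2: right by d8 = 17/5 → (151/15, 0)
  seg 3: left by d4 = 5/2 → (227/30, 0)
  seg 4: right by d2 = 9 → (497/30, 0)
  seg 5: left by d10 = -145/24 → (2713/120, 0)

d5 = 17/30
d6 = 13
d7 = 40/3
d8 = 17/5
d9 = 5/8
d10 = -145/24
endpoint = (2713/120, 0)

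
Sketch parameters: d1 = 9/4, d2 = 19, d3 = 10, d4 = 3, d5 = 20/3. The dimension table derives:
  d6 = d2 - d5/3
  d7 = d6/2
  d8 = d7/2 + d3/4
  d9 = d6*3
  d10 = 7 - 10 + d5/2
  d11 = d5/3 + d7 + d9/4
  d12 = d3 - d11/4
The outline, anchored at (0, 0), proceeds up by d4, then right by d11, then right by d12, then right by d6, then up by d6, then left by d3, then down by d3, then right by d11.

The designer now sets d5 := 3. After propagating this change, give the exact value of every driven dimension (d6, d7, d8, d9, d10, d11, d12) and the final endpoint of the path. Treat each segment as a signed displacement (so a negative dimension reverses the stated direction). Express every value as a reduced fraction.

Apply edit: d5 := 3
  d6 = d2 - d5/3 = 18
  d7 = d6/2 = 9
  d8 = d7/2 + d3/4 = 7
  d9 = d6*3 = 54
  d10 = 7 - 10 + d5/2 = -3/2
  d11 = d5/3 + d7 + d9/4 = 47/2
  d12 = d3 - d11/4 = 33/8
Walk from origin (0, 0):
  seg 1: up by d4 = 3 → (0, 3)
  seg 2: right by d11 = 47/2 → (47/2, 3)
  seg 3: right by d12 = 33/8 → (221/8, 3)
  seg 4: right by d6 = 18 → (365/8, 3)
  seg 5: up by d6 = 18 → (365/8, 21)
  seg 6: left by d3 = 10 → (285/8, 21)
  seg 7: down by d3 = 10 → (285/8, 11)
  seg 8: right by d11 = 47/2 → (473/8, 11)

d6 = 18
d7 = 9
d8 = 7
d9 = 54
d10 = -3/2
d11 = 47/2
d12 = 33/8
endpoint = (473/8, 11)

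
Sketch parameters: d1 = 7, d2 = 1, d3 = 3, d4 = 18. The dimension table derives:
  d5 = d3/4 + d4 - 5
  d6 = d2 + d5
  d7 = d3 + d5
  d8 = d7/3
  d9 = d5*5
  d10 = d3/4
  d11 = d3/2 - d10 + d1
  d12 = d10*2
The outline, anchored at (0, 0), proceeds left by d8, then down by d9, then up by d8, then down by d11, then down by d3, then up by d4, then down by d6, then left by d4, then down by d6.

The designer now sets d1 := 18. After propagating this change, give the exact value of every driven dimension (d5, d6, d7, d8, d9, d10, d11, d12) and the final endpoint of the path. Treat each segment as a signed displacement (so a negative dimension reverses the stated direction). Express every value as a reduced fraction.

d5 = 55/4
d6 = 59/4
d7 = 67/4
d8 = 67/12
d9 = 275/4
d10 = 3/4
d11 = 75/4
d12 = 3/2
endpoint = (-283/12, -1157/12)

Apply edit: d1 := 18
  d5 = d3/4 + d4 - 5 = 55/4
  d6 = d2 + d5 = 59/4
  d7 = d3 + d5 = 67/4
  d8 = d7/3 = 67/12
  d9 = d5*5 = 275/4
  d10 = d3/4 = 3/4
  d11 = d3/2 - d10 + d1 = 75/4
  d12 = d10*2 = 3/2
Walk from origin (0, 0):
  seg 1: left by d8 = 67/12 → (-67/12, 0)
  seg 2: down by d9 = 275/4 → (-67/12, -275/4)
  seg 3: up by d8 = 67/12 → (-67/12, -379/6)
  seg 4: down by d11 = 75/4 → (-67/12, -983/12)
  seg 5: down by d3 = 3 → (-67/12, -1019/12)
  seg 6: up by d4 = 18 → (-67/12, -803/12)
  seg 7: down by d6 = 59/4 → (-67/12, -245/3)
  seg 8: left by d4 = 18 → (-283/12, -245/3)
  seg 9: down by d6 = 59/4 → (-283/12, -1157/12)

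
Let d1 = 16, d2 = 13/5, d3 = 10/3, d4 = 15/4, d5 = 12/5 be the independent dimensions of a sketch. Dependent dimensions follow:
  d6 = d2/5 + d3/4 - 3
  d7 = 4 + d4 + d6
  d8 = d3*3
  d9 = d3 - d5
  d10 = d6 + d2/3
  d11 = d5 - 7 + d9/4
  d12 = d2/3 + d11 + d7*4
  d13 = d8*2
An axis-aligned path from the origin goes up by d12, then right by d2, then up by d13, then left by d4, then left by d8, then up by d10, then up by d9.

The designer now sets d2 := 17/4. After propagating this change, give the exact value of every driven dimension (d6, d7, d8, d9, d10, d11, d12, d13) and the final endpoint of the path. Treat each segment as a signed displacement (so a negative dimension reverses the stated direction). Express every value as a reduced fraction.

d6 = -79/60
d7 = 193/30
d8 = 10
d9 = 14/15
d10 = 1/10
d11 = -131/30
d12 = 1367/60
d13 = 20
endpoint = (-19/2, 2629/60)

Apply edit: d2 := 17/4
  d6 = d2/5 + d3/4 - 3 = -79/60
  d7 = 4 + d4 + d6 = 193/30
  d8 = d3*3 = 10
  d9 = d3 - d5 = 14/15
  d10 = d6 + d2/3 = 1/10
  d11 = d5 - 7 + d9/4 = -131/30
  d12 = d2/3 + d11 + d7*4 = 1367/60
  d13 = d8*2 = 20
Walk from origin (0, 0):
  seg 1: up by d12 = 1367/60 → (0, 1367/60)
  seg 2: right by d2 = 17/4 → (17/4, 1367/60)
  seg 3: up by d13 = 20 → (17/4, 2567/60)
  seg 4: left by d4 = 15/4 → (1/2, 2567/60)
  seg 5: left by d8 = 10 → (-19/2, 2567/60)
  seg 6: up by d10 = 1/10 → (-19/2, 2573/60)
  seg 7: up by d9 = 14/15 → (-19/2, 2629/60)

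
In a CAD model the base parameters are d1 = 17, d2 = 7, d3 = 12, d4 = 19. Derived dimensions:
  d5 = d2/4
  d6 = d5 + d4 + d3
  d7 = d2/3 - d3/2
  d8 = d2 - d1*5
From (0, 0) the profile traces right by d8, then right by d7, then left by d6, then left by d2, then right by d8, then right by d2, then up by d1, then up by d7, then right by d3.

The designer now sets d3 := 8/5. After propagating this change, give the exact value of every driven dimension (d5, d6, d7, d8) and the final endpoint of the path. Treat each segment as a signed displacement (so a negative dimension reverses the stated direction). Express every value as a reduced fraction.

d5 = 7/4
d6 = 447/20
d7 = 23/15
d8 = -78
endpoint = (-10513/60, 278/15)

Apply edit: d3 := 8/5
  d5 = d2/4 = 7/4
  d6 = d5 + d4 + d3 = 447/20
  d7 = d2/3 - d3/2 = 23/15
  d8 = d2 - d1*5 = -78
Walk from origin (0, 0):
  seg 1: right by d8 = -78 → (-78, 0)
  seg 2: right by d7 = 23/15 → (-1147/15, 0)
  seg 3: left by d6 = 447/20 → (-5929/60, 0)
  seg 4: left by d2 = 7 → (-6349/60, 0)
  seg 5: right by d8 = -78 → (-11029/60, 0)
  seg 6: right by d2 = 7 → (-10609/60, 0)
  seg 7: up by d1 = 17 → (-10609/60, 17)
  seg 8: up by d7 = 23/15 → (-10609/60, 278/15)
  seg 9: right by d3 = 8/5 → (-10513/60, 278/15)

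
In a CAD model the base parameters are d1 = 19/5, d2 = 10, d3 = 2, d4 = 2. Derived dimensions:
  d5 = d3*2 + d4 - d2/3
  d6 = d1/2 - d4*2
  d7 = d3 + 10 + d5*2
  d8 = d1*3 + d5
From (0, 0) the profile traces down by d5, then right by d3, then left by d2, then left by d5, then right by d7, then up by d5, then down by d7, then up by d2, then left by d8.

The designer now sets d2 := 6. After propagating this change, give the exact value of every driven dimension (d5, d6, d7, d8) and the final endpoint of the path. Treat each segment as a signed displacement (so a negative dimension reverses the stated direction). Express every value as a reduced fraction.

d5 = 4
d6 = -21/10
d7 = 20
d8 = 77/5
endpoint = (-17/5, -14)

Apply edit: d2 := 6
  d5 = d3*2 + d4 - d2/3 = 4
  d6 = d1/2 - d4*2 = -21/10
  d7 = d3 + 10 + d5*2 = 20
  d8 = d1*3 + d5 = 77/5
Walk from origin (0, 0):
  seg 1: down by d5 = 4 → (0, -4)
  seg 2: right by d3 = 2 → (2, -4)
  seg 3: left by d2 = 6 → (-4, -4)
  seg 4: left by d5 = 4 → (-8, -4)
  seg 5: right by d7 = 20 → (12, -4)
  seg 6: up by d5 = 4 → (12, 0)
  seg 7: down by d7 = 20 → (12, -20)
  seg 8: up by d2 = 6 → (12, -14)
  seg 9: left by d8 = 77/5 → (-17/5, -14)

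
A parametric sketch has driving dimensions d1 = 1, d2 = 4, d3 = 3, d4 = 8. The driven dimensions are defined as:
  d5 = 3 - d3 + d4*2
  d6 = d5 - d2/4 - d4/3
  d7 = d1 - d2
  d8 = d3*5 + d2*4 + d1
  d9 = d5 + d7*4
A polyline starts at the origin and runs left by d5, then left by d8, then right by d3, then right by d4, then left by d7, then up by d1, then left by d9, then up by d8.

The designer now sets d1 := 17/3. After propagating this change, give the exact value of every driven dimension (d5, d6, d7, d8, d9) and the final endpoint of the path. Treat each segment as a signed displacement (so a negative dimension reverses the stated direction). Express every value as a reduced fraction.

Apply edit: d1 := 17/3
  d5 = 3 - d3 + d4*2 = 16
  d6 = d5 - d2/4 - d4/3 = 37/3
  d7 = d1 - d2 = 5/3
  d8 = d3*5 + d2*4 + d1 = 110/3
  d9 = d5 + d7*4 = 68/3
Walk from origin (0, 0):
  seg 1: left by d5 = 16 → (-16, 0)
  seg 2: left by d8 = 110/3 → (-158/3, 0)
  seg 3: right by d3 = 3 → (-149/3, 0)
  seg 4: right by d4 = 8 → (-125/3, 0)
  seg 5: left by d7 = 5/3 → (-130/3, 0)
  seg 6: up by d1 = 17/3 → (-130/3, 17/3)
  seg 7: left by d9 = 68/3 → (-66, 17/3)
  seg 8: up by d8 = 110/3 → (-66, 127/3)

d5 = 16
d6 = 37/3
d7 = 5/3
d8 = 110/3
d9 = 68/3
endpoint = (-66, 127/3)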